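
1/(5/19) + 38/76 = 43/10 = 4.30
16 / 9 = 1.78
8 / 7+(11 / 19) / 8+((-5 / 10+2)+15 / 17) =65073 / 18088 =3.60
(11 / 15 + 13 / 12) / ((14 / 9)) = 327 / 280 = 1.17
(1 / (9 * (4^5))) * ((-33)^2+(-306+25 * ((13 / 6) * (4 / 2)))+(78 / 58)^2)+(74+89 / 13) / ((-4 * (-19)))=6666043651 / 5743236096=1.16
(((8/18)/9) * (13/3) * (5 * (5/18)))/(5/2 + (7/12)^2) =10400/99387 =0.10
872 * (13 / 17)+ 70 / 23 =261918 / 391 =669.87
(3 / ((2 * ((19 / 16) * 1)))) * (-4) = -96 / 19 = -5.05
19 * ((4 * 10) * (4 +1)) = 3800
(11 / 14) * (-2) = -11 / 7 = -1.57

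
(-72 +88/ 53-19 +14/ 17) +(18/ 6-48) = -120298/ 901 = -133.52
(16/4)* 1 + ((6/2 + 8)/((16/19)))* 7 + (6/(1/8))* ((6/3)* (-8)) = -10761/16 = -672.56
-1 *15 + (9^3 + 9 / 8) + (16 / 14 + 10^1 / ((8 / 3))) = 40321 / 56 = 720.02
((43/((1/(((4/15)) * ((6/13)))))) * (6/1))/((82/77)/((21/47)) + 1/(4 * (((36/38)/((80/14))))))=232848/28535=8.16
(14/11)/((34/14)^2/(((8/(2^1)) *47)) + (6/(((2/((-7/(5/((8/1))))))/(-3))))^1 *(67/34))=10962280/1711159703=0.01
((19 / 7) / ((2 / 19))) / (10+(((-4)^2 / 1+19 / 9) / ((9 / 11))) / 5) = 146205 / 81802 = 1.79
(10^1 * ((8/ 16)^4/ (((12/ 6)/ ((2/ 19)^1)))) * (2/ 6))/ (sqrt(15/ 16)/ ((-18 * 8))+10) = 8 * sqrt(15)/ 42024941+46080/ 42024941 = 0.00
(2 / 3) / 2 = 1 / 3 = 0.33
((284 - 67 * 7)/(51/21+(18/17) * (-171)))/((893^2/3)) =66045/16951373393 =0.00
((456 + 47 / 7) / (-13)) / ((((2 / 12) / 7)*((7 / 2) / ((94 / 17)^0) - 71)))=12956 / 585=22.15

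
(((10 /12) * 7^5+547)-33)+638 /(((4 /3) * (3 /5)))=45952 /3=15317.33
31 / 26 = 1.19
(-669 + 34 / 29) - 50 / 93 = -1802581 / 2697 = -668.37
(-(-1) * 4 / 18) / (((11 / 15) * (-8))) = -5 / 132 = -0.04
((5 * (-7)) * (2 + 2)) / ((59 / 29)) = -4060 / 59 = -68.81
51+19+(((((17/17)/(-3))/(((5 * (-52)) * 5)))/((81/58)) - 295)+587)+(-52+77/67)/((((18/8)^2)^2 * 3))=309737695883/857194650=361.34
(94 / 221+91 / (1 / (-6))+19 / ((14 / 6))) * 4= -3325628 / 1547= -2149.73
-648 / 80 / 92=-81 / 920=-0.09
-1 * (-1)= 1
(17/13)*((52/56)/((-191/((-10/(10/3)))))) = 0.02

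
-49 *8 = -392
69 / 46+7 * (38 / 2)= 269 / 2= 134.50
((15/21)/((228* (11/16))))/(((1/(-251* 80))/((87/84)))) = -2911600/30723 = -94.77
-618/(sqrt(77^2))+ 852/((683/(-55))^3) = -207817073466/24533122999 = -8.47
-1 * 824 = -824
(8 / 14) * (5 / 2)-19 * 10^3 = -132990 / 7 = -18998.57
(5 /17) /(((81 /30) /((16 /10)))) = 80 /459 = 0.17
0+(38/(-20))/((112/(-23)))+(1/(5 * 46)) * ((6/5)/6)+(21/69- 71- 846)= -118020033/128800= -916.30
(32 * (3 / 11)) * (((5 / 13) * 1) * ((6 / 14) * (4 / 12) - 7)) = -23040 / 1001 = -23.02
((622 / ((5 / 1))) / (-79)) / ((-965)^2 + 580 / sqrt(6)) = -69506634 / 41104329372065 + 36076 * sqrt(6) / 205521646860325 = -0.00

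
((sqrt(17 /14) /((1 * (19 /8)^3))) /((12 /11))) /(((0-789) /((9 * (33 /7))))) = -23232 * sqrt(238) /88391933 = -0.00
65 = 65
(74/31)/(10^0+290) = 74/9021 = 0.01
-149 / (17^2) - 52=-15177 / 289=-52.52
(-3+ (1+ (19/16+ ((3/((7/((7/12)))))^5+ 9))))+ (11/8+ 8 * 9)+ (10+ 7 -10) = 90689/1024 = 88.56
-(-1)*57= 57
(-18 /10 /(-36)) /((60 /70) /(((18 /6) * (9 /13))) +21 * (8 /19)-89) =-1197 /1909100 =-0.00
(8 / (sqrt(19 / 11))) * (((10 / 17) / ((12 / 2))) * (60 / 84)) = 200 * sqrt(209) / 6783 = 0.43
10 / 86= 5 / 43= 0.12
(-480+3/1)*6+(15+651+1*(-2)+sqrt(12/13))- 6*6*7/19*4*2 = -43778/19+2*sqrt(39)/13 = -2303.14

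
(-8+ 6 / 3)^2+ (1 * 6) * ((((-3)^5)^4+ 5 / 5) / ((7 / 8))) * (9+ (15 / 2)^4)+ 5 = 531061671915701 / 7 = 75865953130814.43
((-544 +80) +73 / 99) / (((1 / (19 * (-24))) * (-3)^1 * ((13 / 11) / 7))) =-48798232 / 117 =-417078.91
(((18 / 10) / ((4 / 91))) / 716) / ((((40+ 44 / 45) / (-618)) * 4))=-2277639 / 10562432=-0.22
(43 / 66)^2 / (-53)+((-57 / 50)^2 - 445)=-16005948898 / 36073125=-443.71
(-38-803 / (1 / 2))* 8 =-13152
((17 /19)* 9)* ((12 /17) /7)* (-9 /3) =-2.44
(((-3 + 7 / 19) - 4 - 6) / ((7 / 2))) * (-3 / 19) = 1440 / 2527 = 0.57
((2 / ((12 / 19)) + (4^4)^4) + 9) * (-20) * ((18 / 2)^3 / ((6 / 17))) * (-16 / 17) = 166988328941520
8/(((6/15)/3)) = 60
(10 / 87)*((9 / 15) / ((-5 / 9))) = -18 / 145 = -0.12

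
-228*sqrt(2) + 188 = -134.44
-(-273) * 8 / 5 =2184 / 5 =436.80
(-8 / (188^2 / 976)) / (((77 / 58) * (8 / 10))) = -35380 / 170093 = -0.21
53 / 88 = 0.60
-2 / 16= -1 / 8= -0.12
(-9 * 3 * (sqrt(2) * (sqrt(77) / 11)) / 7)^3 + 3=3- 39366 * sqrt(154) / 5929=-79.39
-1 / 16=-0.06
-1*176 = -176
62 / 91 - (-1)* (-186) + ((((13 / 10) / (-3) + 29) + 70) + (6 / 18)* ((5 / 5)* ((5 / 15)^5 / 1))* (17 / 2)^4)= -422401297 / 5307120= -79.59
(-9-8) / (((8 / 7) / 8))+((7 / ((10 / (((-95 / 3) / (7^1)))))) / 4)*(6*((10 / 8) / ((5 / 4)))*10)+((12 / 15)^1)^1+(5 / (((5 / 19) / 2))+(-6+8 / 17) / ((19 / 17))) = -25203 / 190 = -132.65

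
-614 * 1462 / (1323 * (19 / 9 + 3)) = -132.75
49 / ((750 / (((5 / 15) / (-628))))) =-49 / 1413000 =-0.00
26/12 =13/6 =2.17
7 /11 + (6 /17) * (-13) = -739 /187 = -3.95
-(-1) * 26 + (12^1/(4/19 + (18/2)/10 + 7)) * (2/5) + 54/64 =1352903/49312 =27.44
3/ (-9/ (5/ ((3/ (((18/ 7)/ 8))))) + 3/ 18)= -90/ 499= -0.18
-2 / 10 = -1 / 5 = -0.20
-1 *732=-732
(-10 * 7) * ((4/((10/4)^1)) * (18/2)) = -1008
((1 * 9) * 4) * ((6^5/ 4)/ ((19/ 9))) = 629856/ 19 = 33150.32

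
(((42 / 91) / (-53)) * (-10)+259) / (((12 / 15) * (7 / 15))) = 13388325 / 19292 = 693.98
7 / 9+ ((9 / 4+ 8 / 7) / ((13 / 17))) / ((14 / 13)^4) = 39462931 / 9680832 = 4.08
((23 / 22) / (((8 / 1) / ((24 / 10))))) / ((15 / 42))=483 / 550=0.88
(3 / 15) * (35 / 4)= 7 / 4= 1.75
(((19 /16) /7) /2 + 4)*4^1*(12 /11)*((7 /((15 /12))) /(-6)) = -183 /11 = -16.64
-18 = -18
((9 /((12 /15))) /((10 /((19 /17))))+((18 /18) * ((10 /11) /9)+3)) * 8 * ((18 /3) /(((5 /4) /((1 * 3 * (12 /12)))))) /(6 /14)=3286136 /2805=1171.53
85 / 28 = 3.04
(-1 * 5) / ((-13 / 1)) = 5 / 13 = 0.38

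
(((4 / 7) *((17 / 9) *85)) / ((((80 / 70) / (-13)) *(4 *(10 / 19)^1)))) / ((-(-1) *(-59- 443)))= 71383 / 72288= 0.99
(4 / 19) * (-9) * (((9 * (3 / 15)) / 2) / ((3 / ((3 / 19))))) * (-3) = 486 / 1805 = 0.27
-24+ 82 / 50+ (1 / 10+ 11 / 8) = -4177 / 200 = -20.88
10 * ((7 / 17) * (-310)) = -21700 / 17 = -1276.47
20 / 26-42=-536 / 13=-41.23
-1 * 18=-18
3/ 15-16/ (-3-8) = 91/ 55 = 1.65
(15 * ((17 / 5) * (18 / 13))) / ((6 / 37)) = 5661 / 13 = 435.46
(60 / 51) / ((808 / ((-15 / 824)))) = -75 / 2829616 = -0.00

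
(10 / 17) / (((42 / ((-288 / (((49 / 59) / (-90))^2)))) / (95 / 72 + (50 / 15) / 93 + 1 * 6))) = -3085969158000 / 8857289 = -348410.12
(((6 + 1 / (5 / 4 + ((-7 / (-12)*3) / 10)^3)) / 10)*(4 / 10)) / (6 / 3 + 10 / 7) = 0.08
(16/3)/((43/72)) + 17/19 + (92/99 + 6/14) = 6331508/566181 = 11.18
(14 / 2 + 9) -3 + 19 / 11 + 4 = 206 / 11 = 18.73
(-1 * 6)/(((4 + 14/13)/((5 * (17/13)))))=-85/11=-7.73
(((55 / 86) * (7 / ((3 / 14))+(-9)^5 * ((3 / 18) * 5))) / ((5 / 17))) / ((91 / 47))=-55225.86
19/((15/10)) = 38/3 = 12.67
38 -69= -31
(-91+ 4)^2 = 7569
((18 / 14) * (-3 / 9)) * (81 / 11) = -243 / 77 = -3.16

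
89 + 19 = 108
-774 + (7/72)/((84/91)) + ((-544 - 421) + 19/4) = -1498301/864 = -1734.14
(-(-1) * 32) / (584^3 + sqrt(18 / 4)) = 12747309056 / 79342718832607223 - 96 * sqrt(2) / 79342718832607223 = 0.00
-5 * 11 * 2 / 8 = -13.75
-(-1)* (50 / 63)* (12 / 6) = 100 / 63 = 1.59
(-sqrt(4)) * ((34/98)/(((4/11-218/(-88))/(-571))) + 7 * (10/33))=27331628/202125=135.22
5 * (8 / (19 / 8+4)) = 320 / 51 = 6.27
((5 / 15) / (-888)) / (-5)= 1 / 13320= 0.00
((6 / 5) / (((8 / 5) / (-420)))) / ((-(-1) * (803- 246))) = -315 / 557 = -0.57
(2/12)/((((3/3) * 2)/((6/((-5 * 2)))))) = -1/20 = -0.05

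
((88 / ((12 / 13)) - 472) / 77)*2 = -2260 / 231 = -9.78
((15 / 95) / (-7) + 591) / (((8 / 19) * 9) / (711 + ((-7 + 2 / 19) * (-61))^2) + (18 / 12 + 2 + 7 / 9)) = 2834585047800 / 20518186507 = 138.15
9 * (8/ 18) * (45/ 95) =36/ 19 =1.89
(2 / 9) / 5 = 2 / 45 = 0.04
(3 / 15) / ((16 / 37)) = 37 / 80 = 0.46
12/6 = 2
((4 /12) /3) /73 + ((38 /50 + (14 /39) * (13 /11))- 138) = -24718912 /180675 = -136.81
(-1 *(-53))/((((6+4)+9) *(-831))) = -0.00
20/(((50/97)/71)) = 13774/5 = 2754.80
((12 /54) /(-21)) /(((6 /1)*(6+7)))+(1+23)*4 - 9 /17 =11963116 /125307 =95.47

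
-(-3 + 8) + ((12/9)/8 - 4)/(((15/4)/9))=-71/5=-14.20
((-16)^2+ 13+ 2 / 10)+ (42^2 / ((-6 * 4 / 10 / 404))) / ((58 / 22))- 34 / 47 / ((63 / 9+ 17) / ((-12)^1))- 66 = -766202627 / 6815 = -112428.85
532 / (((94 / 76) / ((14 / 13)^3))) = 55472704 / 103259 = 537.22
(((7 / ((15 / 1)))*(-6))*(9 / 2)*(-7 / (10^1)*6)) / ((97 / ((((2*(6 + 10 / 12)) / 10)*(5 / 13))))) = 18081 / 63050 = 0.29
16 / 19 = 0.84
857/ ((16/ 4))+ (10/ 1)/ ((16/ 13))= 1779/ 8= 222.38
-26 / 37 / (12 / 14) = -91 / 111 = -0.82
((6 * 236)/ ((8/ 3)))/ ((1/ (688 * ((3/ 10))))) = 547992/ 5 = 109598.40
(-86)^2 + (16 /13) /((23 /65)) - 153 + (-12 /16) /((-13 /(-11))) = 8666029 /1196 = 7245.84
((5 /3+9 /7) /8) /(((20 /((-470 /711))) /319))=-464783 /119448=-3.89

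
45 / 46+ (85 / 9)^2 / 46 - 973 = -1807264 / 1863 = -970.08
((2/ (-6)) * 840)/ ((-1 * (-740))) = -14/ 37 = -0.38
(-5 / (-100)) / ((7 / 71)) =71 / 140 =0.51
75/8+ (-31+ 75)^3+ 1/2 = 85193.88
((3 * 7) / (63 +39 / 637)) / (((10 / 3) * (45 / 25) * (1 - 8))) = -49 / 6180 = -0.01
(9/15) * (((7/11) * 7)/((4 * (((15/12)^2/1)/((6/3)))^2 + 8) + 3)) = 12544/63085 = 0.20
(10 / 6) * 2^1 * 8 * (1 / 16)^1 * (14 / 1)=70 / 3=23.33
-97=-97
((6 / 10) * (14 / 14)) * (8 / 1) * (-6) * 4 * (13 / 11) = -7488 / 55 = -136.15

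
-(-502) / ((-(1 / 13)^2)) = -84838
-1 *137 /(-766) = 137 /766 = 0.18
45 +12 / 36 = 136 / 3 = 45.33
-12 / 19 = -0.63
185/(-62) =-185/62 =-2.98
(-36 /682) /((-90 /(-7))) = -7 /1705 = -0.00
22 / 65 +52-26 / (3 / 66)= -33778 / 65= -519.66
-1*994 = -994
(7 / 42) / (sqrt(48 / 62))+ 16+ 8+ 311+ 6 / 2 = sqrt(186) / 72+ 338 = 338.19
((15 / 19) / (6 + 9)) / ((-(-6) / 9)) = 3 / 38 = 0.08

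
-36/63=-4/7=-0.57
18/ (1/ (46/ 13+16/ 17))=17820/ 221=80.63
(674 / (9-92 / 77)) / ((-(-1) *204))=25949 / 61302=0.42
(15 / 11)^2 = 225 / 121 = 1.86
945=945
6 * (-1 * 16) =-96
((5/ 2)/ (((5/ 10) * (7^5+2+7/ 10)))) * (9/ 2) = 225/ 168097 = 0.00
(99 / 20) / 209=9 / 380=0.02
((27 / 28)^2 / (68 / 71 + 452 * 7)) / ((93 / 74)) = 70929 / 303411136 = 0.00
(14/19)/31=14/589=0.02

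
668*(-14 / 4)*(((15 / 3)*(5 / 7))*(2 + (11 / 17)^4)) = -1517053050 / 83521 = -18163.73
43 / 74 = 0.58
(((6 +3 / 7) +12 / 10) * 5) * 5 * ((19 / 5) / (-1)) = -5073 / 7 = -724.71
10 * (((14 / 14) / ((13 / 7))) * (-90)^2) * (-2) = -1134000 / 13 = -87230.77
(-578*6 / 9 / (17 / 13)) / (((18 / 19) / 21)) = -58786 / 9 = -6531.78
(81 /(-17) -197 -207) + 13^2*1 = -4076 /17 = -239.76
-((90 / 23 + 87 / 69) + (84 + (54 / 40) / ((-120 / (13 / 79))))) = -129620509 / 1453600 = -89.17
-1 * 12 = -12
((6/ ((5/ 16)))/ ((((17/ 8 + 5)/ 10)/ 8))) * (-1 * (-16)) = 65536/ 19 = 3449.26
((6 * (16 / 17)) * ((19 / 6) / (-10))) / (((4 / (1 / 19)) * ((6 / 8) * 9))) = -8 / 2295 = -0.00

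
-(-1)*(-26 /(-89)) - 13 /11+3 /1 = 2066 /979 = 2.11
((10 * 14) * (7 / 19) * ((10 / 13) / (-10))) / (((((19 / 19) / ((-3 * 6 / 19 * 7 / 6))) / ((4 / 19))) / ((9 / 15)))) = 49392 / 89167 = 0.55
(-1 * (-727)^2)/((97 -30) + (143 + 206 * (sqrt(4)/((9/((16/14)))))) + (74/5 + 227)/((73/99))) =-12153524355/13572523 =-895.45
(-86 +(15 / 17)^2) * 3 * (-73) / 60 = 1797917 / 5780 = 311.06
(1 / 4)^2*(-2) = -1 / 8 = -0.12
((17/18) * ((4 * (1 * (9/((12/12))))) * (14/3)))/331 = 476/993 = 0.48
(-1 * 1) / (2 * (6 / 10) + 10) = -5 / 56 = -0.09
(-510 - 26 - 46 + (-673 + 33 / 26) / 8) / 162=-138521 / 33696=-4.11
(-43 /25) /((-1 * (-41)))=-0.04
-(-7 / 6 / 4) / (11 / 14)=49 / 132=0.37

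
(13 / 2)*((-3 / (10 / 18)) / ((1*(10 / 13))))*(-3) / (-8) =-13689 / 800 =-17.11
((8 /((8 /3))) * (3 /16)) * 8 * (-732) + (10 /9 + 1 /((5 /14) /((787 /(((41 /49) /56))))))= 266025148 /1845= 144187.07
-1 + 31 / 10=21 / 10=2.10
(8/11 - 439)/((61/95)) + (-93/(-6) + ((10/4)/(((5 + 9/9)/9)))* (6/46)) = -666.57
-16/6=-8/3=-2.67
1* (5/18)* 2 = 5/9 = 0.56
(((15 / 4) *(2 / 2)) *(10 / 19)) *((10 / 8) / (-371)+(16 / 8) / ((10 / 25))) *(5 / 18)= 926875 / 338352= 2.74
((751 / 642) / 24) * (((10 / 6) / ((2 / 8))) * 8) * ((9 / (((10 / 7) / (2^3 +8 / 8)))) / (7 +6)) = 15771 / 1391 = 11.34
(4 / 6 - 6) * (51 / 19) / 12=-68 / 57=-1.19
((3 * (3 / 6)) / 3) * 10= 5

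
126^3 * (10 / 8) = 2500470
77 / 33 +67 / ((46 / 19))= 4141 / 138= 30.01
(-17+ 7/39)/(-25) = 0.67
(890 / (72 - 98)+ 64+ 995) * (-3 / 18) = -170.79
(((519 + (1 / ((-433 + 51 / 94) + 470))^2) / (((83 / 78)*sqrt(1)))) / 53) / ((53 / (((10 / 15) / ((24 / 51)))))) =1428445061615 / 5807151335254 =0.25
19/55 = 0.35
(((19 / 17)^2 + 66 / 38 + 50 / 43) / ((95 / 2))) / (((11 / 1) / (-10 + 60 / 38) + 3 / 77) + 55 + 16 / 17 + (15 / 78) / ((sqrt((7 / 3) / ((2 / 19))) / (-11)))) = 3037375153612800 * sqrt(798) / 6535304099268716798953 + 9341917136749701504 / 5847377351977272925379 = 0.00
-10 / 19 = -0.53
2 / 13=0.15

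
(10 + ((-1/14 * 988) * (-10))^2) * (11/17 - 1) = -146424540/833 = -175779.76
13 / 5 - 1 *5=-12 / 5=-2.40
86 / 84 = 43 / 42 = 1.02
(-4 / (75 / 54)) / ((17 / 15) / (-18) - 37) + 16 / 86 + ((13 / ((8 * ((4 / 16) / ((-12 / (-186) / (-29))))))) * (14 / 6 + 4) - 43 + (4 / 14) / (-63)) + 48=4407906412916 / 852983520795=5.17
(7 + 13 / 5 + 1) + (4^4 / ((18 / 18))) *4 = 5173 / 5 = 1034.60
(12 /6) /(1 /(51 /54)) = 17 /9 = 1.89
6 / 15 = 2 / 5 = 0.40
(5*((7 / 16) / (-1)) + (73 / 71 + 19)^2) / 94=4.24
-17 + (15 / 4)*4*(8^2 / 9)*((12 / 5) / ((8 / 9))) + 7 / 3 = 820 / 3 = 273.33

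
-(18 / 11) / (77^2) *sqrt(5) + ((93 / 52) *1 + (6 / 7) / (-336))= 9101 / 5096 - 18 *sqrt(5) / 65219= 1.79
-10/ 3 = -3.33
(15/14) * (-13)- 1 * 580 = -8315/14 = -593.93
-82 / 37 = -2.22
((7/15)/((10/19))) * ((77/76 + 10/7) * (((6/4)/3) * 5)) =433/80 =5.41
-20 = -20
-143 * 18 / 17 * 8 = -20592 / 17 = -1211.29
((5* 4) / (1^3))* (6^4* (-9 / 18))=-12960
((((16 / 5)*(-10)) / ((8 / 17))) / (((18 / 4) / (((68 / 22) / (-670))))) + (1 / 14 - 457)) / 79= -212124137 / 36680490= -5.78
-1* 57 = -57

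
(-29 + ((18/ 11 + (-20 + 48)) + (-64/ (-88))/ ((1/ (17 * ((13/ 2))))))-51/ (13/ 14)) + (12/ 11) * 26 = 7785/ 143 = 54.44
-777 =-777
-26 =-26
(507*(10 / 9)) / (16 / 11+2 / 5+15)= 92950 / 2781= 33.42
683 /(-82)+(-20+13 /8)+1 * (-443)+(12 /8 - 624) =-358243 /328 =-1092.20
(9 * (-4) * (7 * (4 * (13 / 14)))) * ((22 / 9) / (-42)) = 1144 / 21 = 54.48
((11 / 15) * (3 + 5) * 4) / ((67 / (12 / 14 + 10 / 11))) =0.62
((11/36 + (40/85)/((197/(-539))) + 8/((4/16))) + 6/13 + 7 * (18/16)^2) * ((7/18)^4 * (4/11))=2428831659695/7239418737408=0.34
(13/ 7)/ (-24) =-13/ 168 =-0.08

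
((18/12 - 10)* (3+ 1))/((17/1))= -2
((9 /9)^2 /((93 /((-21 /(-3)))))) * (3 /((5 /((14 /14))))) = 7 /155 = 0.05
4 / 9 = 0.44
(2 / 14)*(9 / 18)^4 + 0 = 1 / 112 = 0.01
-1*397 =-397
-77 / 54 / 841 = -77 / 45414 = -0.00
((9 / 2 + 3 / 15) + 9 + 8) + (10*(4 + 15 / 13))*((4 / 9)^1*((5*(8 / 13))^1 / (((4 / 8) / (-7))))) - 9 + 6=-14723573 / 15210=-968.02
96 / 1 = 96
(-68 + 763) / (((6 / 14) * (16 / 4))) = 4865 / 12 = 405.42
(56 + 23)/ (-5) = -79/ 5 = -15.80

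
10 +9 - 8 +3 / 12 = 45 / 4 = 11.25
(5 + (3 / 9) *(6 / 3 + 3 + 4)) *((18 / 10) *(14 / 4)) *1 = 252 / 5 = 50.40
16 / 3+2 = 22 / 3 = 7.33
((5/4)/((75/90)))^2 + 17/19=239/76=3.14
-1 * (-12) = 12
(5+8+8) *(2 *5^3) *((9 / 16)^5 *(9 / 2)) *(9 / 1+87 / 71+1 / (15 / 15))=1111841002125 / 74448896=14934.28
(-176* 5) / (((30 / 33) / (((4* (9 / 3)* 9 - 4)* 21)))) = -2114112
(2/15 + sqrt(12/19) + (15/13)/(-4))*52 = -121/15 + 104*sqrt(57)/19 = 33.26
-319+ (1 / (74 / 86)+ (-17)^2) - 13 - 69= -4101 / 37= -110.84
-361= -361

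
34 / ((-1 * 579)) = -34 / 579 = -0.06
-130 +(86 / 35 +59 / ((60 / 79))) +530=201659 / 420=480.14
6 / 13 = 0.46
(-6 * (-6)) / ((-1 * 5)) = -36 / 5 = -7.20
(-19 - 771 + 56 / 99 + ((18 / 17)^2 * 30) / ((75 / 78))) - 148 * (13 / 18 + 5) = -229080364 / 143055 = -1601.34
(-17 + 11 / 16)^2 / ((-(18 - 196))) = 68121 / 45568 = 1.49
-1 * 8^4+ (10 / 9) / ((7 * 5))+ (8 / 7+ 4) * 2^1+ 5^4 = -218023 / 63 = -3460.68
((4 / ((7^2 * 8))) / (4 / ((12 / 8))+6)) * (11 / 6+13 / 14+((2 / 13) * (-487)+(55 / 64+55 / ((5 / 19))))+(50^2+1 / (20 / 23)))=230529779 / 74197760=3.11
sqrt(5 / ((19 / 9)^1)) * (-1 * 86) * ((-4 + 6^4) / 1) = -17544 * sqrt(95) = -170997.76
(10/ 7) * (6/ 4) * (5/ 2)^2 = 375/ 28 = 13.39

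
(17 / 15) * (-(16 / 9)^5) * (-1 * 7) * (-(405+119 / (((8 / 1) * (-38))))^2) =-7374357602791424 / 319750335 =-23062861.23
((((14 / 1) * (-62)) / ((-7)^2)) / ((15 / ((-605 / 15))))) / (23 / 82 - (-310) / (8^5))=10078846976 / 61352865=164.28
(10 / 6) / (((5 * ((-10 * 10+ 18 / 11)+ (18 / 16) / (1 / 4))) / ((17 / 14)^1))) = -187 / 43365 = -0.00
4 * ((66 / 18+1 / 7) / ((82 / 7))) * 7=1120 / 123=9.11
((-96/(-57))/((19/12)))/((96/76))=16/19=0.84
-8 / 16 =-1 / 2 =-0.50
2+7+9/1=18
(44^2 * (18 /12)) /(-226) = -1452 /113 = -12.85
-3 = -3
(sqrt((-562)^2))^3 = 177504328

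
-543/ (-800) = 543/ 800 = 0.68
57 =57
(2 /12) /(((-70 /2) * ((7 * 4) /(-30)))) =1 /196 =0.01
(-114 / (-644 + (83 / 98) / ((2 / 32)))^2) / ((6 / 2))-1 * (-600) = 286294653581 / 477157832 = 600.00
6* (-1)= -6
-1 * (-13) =13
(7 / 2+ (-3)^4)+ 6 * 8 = 265 / 2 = 132.50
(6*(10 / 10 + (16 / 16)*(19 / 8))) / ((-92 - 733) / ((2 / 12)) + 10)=-81 / 19760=-0.00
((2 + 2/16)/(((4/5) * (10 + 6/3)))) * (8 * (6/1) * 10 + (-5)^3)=30175/384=78.58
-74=-74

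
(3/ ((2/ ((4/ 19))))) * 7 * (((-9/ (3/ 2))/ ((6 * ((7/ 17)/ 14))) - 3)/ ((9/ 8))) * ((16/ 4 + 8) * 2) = -33152/ 19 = -1744.84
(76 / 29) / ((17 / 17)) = 76 / 29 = 2.62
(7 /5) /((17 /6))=42 /85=0.49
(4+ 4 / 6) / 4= 7 / 6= 1.17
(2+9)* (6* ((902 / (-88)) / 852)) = -451 / 568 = -0.79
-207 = -207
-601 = -601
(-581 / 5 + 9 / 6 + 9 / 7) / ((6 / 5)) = -7939 / 84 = -94.51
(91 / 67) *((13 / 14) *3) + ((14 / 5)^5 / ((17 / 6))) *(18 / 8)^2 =311.29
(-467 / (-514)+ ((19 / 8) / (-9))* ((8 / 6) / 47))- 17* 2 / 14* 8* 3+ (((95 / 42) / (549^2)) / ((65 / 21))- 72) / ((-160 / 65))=-45887570492059 / 1630998960192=-28.13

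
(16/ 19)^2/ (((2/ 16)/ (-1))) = -2048/ 361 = -5.67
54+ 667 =721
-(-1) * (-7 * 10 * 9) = -630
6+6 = 12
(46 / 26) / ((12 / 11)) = 253 / 156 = 1.62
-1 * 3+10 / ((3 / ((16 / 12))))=13 / 9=1.44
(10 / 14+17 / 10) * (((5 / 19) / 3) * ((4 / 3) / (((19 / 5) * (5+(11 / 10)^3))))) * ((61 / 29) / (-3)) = -7930000 / 963598167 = -0.01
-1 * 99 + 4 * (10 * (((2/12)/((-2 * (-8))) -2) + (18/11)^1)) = -113.13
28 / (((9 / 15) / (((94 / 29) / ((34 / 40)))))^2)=2474080000 / 2187441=1131.04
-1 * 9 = -9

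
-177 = -177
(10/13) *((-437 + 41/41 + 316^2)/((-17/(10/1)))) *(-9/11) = 89478000/2431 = 36807.08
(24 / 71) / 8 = 3 / 71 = 0.04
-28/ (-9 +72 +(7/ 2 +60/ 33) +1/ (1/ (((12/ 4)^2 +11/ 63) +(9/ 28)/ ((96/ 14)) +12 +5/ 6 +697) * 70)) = -0.36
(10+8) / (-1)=-18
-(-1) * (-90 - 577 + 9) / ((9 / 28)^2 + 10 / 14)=-515872 / 641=-804.79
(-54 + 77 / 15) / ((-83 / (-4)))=-2932 / 1245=-2.36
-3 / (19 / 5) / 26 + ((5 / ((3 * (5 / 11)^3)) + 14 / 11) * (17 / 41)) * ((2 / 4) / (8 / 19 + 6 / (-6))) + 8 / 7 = -3665766586 / 643317675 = -5.70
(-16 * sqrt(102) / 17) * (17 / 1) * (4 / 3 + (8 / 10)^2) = -2368 * sqrt(102) / 75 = -318.88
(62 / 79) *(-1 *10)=-620 / 79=-7.85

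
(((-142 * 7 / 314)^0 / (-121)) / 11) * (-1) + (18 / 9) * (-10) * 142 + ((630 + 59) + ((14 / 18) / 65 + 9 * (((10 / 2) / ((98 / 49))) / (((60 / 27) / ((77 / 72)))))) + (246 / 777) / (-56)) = -2140.16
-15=-15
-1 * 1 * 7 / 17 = -7 / 17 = -0.41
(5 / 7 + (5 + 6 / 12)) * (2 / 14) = 87 / 98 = 0.89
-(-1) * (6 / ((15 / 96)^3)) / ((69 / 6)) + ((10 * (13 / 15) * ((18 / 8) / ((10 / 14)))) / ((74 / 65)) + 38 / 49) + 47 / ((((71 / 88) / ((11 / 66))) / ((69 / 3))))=384.83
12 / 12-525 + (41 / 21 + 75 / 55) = -120278 / 231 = -520.68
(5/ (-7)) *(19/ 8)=-1.70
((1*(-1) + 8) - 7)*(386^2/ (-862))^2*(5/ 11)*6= 0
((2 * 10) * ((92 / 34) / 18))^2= 9.04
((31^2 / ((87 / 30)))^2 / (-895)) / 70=-1.75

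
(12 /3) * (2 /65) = 8 /65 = 0.12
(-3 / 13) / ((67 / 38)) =-114 / 871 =-0.13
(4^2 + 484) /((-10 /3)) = -150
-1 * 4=-4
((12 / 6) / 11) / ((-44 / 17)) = -0.07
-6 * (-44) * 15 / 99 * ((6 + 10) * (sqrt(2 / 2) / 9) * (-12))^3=-10485760 / 27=-388361.48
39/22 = 1.77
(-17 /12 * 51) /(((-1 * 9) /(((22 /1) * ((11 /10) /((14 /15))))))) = 34969 /168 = 208.15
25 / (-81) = -25 / 81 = -0.31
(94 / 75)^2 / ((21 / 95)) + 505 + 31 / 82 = 992810113 / 1937250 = 512.48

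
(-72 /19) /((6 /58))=-696 /19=-36.63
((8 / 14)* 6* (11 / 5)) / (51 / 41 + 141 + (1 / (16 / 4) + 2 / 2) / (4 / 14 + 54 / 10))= 783264 / 14793695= 0.05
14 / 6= 7 / 3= 2.33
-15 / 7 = -2.14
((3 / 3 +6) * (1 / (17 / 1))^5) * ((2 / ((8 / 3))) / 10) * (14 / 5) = 147 / 141985700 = 0.00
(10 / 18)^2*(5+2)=175 / 81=2.16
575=575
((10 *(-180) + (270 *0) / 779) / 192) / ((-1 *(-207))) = -25 / 552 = -0.05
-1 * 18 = -18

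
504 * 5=2520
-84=-84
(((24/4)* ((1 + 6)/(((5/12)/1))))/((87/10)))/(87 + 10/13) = 624/4727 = 0.13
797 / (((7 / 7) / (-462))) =-368214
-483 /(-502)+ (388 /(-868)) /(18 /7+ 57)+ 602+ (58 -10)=4224275147 /6489354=650.95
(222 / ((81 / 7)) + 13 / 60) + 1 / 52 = 34084 / 1755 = 19.42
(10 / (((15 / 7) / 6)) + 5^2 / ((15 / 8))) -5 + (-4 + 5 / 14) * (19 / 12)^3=176389 / 8064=21.87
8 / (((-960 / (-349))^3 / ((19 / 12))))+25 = 33985262431 / 1327104000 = 25.61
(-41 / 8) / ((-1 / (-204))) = -2091 / 2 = -1045.50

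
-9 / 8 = -1.12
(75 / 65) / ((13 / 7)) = 105 / 169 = 0.62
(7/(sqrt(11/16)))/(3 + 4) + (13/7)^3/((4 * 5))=2197/6860 + 4 * sqrt(11)/11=1.53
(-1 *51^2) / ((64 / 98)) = -127449 / 32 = -3982.78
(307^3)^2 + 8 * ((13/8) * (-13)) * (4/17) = 14232433859243557/17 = 837201991720209.24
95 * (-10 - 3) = -1235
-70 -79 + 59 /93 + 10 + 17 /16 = -204307 /1488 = -137.30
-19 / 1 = -19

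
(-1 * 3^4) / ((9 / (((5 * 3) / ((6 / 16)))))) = -360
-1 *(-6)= 6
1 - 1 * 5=-4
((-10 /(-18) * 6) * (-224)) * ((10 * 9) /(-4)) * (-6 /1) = -100800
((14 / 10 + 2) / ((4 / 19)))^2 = 104329 / 400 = 260.82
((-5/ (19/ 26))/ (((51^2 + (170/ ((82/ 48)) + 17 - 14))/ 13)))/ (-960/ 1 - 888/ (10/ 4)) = 173225/ 6924646368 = 0.00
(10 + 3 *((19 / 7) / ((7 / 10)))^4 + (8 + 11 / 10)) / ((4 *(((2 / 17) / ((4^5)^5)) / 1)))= 48086861947577533525393408 / 28824005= 1668292173401216573.66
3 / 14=0.21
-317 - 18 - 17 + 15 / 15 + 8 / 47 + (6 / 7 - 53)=-132578 / 329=-402.97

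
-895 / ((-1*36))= 895 / 36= 24.86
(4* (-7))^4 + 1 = 614657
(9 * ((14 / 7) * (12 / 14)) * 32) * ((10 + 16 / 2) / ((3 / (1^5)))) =20736 / 7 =2962.29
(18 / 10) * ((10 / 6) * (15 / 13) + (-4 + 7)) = 576 / 65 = 8.86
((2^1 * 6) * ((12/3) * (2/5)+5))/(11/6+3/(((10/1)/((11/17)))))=1836/47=39.06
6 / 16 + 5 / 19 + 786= 119569 / 152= 786.64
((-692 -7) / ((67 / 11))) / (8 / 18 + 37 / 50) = -3460050 / 35711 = -96.89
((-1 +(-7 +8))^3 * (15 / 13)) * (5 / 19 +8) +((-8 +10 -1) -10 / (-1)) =11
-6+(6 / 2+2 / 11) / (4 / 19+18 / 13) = -17359 / 4334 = -4.01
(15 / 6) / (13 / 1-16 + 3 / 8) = -20 / 21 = -0.95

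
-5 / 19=-0.26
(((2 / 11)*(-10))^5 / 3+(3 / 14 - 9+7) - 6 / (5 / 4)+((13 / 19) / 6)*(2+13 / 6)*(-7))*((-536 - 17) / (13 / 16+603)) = 20145413529292 / 1330306222905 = 15.14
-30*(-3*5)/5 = 90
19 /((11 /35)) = 665 /11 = 60.45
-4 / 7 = -0.57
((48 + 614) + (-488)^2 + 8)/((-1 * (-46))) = 119407/23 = 5191.61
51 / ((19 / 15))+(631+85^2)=150029 / 19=7896.26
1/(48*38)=1/1824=0.00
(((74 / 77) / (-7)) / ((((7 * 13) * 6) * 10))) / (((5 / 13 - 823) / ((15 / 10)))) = 37 / 806969240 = 0.00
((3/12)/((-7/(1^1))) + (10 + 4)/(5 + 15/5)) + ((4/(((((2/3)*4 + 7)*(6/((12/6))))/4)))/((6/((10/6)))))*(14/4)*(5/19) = 1.86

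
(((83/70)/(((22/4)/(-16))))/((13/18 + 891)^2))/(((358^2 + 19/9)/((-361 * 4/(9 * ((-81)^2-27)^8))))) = 29963/18331106993153666170574026288750171205212575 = 0.00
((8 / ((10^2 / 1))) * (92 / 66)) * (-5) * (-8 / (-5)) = -0.89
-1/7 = -0.14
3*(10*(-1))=-30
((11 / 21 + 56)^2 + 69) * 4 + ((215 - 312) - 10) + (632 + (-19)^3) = 2964298 / 441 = 6721.76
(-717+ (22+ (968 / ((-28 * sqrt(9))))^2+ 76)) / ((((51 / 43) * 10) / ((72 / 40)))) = -73.79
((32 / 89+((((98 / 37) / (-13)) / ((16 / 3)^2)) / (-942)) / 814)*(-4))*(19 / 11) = -9567813241601 / 3851516825728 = -2.48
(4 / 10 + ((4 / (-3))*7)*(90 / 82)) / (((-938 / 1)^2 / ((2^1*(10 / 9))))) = -2018 / 81165609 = -0.00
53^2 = 2809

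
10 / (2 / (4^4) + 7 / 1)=1.43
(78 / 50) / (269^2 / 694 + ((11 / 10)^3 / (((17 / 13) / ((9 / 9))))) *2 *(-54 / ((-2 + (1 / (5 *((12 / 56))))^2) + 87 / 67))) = -588265977 / 205065295190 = -0.00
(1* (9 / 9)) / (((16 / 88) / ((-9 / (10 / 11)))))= -1089 / 20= -54.45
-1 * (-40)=40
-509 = -509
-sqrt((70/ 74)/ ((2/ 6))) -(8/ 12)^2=-sqrt(3885)/ 37 -4/ 9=-2.13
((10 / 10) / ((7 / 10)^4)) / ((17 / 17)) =10000 / 2401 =4.16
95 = 95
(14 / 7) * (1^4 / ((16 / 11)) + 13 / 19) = 417 / 152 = 2.74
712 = 712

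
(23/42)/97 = 23/4074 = 0.01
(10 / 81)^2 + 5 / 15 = 2287 / 6561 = 0.35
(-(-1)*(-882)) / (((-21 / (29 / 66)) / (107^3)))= 22607611.73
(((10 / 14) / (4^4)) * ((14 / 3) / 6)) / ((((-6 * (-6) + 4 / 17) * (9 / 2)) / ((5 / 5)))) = 85 / 6386688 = 0.00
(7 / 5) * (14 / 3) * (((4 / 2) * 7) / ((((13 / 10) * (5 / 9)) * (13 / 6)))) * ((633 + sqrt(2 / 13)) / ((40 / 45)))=55566 * sqrt(26) / 10985 + 35173278 / 845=41650.97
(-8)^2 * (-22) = -1408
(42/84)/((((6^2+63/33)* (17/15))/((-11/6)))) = -605/28356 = -0.02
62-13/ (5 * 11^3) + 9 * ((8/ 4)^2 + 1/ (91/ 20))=60546007/ 605605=99.98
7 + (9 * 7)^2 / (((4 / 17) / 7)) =472339 / 4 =118084.75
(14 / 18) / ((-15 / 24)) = -56 / 45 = -1.24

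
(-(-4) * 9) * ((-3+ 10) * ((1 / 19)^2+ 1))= 91224 / 361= 252.70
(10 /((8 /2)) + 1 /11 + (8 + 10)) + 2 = 22.59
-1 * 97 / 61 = -97 / 61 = -1.59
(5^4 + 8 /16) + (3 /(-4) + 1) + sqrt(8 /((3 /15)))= 2 * sqrt(10) + 2503 /4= 632.07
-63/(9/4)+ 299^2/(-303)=-97885/303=-323.05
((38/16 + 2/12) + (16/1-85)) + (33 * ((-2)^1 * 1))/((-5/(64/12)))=3.94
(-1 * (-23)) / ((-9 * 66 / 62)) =-713 / 297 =-2.40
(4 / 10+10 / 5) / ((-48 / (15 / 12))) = -1 / 16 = -0.06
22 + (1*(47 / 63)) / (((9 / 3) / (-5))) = 3923 / 189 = 20.76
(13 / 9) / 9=13 / 81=0.16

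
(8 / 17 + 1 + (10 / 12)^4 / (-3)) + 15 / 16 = 37135 / 16524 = 2.25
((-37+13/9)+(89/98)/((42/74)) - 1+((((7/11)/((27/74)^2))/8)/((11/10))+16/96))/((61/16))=-16577983168/1845596907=-8.98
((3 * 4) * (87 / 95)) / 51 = 348 / 1615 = 0.22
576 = 576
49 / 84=7 / 12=0.58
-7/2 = -3.50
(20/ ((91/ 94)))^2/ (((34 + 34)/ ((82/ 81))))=6.35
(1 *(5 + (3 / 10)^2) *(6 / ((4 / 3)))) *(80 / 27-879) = -12039377 / 600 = -20065.63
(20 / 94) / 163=0.00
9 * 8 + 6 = 78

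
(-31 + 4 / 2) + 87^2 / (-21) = -389.43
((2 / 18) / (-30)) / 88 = -1 / 23760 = -0.00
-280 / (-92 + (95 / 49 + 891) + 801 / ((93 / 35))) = -425320 / 1674531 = -0.25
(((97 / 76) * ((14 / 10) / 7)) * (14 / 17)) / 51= 679 / 164730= 0.00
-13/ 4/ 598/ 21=-1/ 3864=-0.00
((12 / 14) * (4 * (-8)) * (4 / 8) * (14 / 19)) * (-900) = 172800 / 19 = 9094.74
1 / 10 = 0.10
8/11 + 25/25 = 19/11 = 1.73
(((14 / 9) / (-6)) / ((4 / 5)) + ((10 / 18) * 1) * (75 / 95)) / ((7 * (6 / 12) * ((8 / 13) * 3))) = 3055 / 172368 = 0.02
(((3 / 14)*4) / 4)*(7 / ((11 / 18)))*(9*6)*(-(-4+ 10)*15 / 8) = -32805 / 22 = -1491.14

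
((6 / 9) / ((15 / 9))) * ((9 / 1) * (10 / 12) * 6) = 18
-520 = -520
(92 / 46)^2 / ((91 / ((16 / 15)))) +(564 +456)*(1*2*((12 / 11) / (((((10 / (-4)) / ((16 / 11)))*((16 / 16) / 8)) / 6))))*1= -10265141696 / 165165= -62150.83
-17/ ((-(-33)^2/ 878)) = 14926/ 1089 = 13.71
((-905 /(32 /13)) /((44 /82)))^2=232675993225 /495616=469468.28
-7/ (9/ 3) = -7/ 3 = -2.33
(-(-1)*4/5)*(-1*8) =-32/5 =-6.40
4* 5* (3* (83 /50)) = 498 /5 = 99.60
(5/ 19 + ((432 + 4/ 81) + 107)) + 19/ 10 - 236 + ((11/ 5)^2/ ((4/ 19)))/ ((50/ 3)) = 2359224983/ 7695000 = 306.59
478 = 478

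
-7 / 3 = -2.33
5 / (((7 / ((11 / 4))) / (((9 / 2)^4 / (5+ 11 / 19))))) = 6856245 / 47488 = 144.38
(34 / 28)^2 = 289 / 196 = 1.47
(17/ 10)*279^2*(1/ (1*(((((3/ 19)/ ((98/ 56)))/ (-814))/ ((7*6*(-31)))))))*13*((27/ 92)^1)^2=147310598026254663/ 84640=1740437122238.36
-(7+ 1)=-8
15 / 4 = 3.75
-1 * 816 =-816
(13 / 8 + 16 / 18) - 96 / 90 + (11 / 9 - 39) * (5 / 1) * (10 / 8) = -84479 / 360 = -234.66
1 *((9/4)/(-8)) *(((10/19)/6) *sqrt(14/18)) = -5 *sqrt(7)/608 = -0.02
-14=-14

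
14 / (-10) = -7 / 5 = -1.40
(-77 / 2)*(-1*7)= 269.50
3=3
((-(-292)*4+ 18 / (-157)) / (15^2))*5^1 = 183358 / 7065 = 25.95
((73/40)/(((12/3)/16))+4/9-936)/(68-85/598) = -24979357/1826055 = -13.68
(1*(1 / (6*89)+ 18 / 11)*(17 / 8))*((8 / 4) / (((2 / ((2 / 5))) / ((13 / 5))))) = 3.62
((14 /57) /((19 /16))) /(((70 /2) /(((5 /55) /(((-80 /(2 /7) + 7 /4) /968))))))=-11264 /6026895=-0.00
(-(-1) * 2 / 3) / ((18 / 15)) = 0.56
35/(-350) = -1/10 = -0.10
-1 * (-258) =258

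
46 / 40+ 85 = 1723 / 20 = 86.15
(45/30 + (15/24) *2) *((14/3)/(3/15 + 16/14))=2695/282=9.56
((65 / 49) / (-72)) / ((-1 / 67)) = 4355 / 3528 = 1.23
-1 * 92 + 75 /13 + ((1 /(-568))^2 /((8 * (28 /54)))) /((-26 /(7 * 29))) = -11573168911 /134211584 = -86.23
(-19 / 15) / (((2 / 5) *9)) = -19 / 54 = -0.35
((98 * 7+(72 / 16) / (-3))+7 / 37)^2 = 2567144889 / 5476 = 468799.29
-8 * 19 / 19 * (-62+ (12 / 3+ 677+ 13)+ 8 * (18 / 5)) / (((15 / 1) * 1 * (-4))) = 6608 / 75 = 88.11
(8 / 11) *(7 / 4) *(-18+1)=-238 / 11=-21.64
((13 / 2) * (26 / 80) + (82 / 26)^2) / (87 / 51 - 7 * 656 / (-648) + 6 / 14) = 1571552199 / 1201657600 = 1.31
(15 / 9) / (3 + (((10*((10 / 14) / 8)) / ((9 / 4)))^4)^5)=1616812799777249527984948698966901335 / 2910263048693996168102190037290813028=0.56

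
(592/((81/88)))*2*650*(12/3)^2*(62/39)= 5167923200/243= 21267173.66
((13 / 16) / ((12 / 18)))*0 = 0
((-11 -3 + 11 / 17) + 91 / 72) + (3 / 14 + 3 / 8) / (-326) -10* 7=-229293563 / 2793168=-82.09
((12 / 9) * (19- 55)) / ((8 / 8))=-48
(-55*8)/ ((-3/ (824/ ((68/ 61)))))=5529040/ 51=108412.55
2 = 2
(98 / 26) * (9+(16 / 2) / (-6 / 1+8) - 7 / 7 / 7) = 630 / 13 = 48.46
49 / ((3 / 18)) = 294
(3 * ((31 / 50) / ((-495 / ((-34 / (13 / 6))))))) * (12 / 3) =4216 / 17875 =0.24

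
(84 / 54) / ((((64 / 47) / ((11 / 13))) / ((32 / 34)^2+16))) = 1103795 / 67626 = 16.32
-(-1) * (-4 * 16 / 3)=-21.33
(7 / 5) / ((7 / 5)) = 1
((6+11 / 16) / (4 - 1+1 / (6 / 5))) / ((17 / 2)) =321 / 1564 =0.21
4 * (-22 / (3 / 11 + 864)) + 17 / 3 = 17635 / 3169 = 5.56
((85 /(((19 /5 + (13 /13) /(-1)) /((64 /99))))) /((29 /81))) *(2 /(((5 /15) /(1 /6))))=122400 /2233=54.81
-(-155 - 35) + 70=260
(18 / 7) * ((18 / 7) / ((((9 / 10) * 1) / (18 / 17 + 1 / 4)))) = 8010 / 833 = 9.62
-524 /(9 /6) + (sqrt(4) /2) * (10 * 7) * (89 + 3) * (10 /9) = 61256 /9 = 6806.22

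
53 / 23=2.30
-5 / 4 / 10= -1 / 8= -0.12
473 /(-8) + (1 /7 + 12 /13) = -42267 /728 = -58.06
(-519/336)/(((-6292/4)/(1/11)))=173/1937936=0.00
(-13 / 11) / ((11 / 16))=-1.72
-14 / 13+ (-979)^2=12459719 / 13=958439.92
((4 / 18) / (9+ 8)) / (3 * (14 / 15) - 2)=5 / 306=0.02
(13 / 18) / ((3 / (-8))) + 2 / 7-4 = -1066 / 189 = -5.64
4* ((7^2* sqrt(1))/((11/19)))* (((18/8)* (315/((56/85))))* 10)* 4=160248375/11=14568034.09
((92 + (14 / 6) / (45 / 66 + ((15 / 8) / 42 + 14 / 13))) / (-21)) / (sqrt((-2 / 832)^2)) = -3362869120 / 1819629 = -1848.11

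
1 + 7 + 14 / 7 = 10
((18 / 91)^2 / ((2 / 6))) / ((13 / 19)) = 0.17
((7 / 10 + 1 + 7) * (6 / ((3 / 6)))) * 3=313.20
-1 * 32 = -32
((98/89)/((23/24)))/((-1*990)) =-0.00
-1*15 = -15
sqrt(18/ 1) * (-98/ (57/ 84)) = -8232 * sqrt(2)/ 19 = -612.73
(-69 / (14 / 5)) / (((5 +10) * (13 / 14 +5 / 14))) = -23 / 18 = -1.28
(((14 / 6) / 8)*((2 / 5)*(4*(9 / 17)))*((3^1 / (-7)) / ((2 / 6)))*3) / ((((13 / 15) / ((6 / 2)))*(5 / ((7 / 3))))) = -1701 / 1105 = -1.54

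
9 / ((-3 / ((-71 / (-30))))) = -71 / 10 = -7.10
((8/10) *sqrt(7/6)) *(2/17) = 4 *sqrt(42)/255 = 0.10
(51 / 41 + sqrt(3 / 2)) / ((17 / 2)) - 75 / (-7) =sqrt(6) / 17 + 3117 / 287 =11.00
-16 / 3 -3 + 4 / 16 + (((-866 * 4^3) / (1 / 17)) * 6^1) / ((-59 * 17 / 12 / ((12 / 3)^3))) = 3064719781 / 708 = 4328700.26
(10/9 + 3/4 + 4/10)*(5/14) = 407/504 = 0.81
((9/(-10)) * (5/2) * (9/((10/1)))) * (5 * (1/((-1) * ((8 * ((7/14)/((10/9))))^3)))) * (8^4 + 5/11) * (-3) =-5632625/2112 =-2666.96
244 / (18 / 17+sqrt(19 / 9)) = -671976 / 2575+211548*sqrt(19) / 2575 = 97.14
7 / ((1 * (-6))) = -7 / 6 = -1.17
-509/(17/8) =-4072/17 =-239.53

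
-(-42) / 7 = 6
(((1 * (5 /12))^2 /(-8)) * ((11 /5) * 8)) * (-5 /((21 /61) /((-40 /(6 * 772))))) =-83875 /1750896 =-0.05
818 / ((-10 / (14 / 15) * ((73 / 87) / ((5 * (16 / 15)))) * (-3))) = 2656864 / 16425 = 161.76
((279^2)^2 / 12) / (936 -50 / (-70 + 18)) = 26256625551 / 48722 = 538906.97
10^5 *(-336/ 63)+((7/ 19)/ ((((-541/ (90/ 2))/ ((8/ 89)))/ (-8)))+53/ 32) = -46839199806511/ 87823776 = -533331.66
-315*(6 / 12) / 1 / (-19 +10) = 35 / 2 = 17.50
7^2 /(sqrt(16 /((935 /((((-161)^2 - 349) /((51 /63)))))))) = 2.11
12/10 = 6/5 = 1.20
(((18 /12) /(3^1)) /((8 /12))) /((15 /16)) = 4 /5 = 0.80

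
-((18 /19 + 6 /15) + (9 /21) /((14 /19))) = -17959 /9310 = -1.93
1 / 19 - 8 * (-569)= 86489 / 19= 4552.05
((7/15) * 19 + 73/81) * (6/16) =989/270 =3.66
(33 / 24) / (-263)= -11 / 2104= -0.01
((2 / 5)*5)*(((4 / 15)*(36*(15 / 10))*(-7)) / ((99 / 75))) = -1680 / 11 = -152.73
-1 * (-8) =8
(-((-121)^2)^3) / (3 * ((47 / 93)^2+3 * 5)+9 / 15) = -45240445050433215 / 668369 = -67687826710.15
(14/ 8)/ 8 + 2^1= 71/ 32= 2.22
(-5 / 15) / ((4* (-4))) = 0.02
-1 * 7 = -7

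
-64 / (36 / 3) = -16 / 3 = -5.33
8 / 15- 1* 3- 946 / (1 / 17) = -241267 / 15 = -16084.47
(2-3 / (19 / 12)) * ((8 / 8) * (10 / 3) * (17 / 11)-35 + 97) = 4432 / 627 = 7.07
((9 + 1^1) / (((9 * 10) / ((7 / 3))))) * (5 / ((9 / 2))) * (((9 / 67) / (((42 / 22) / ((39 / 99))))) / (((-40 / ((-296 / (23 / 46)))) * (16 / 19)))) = 9139 / 65124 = 0.14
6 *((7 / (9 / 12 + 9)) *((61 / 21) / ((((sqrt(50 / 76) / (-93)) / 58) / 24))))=-21058176 *sqrt(38) / 65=-1997097.15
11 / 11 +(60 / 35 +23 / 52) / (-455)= 32967 / 33124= 1.00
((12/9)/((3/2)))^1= 8/9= 0.89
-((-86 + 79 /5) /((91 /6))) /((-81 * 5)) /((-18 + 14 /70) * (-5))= -2 /15575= -0.00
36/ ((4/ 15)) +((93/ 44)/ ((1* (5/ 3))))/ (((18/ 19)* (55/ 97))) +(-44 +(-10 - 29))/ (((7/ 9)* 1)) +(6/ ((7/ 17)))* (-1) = 2723131/ 169400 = 16.08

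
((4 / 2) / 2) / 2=1 / 2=0.50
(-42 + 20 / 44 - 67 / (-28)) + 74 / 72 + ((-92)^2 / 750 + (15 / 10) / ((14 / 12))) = -4427191 / 173250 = -25.55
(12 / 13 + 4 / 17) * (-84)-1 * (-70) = -6034 / 221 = -27.30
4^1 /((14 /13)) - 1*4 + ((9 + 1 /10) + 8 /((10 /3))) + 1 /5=799 /70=11.41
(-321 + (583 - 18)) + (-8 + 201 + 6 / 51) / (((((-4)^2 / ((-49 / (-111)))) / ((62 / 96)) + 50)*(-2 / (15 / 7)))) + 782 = 5612544867 / 5480732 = 1024.05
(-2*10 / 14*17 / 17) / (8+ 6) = -5 / 49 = -0.10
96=96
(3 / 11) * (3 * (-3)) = -27 / 11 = -2.45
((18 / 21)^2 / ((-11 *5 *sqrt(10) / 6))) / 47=-108 *sqrt(10) / 633325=-0.00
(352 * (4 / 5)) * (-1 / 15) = -1408 / 75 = -18.77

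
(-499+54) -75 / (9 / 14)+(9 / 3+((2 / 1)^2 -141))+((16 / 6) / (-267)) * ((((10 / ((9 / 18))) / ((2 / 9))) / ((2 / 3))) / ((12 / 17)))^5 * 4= -87334522603151 / 8544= -10221737196.06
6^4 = 1296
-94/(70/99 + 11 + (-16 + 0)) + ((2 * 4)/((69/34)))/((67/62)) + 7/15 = 51105733/1964775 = 26.01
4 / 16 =1 / 4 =0.25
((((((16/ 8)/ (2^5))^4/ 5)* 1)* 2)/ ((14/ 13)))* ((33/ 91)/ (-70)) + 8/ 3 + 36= 130377318301/ 3371827200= 38.67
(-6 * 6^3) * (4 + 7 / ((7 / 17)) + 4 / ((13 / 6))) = -384912 / 13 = -29608.62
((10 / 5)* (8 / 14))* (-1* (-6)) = 48 / 7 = 6.86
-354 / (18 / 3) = -59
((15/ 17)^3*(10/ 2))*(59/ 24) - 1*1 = 292571/ 39304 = 7.44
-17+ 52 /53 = -849 /53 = -16.02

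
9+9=18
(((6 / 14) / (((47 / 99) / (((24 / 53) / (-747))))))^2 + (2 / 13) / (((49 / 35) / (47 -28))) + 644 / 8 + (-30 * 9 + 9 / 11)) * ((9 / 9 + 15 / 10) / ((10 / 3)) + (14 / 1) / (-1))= 111779769172517839 / 45211599801368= 2472.37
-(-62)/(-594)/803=-31/238491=-0.00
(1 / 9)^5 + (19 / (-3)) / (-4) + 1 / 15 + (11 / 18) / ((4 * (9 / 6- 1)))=577373 / 295245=1.96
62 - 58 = 4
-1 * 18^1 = -18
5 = 5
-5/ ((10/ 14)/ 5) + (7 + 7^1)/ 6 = -98/ 3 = -32.67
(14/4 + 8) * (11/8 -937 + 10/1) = -170315/16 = -10644.69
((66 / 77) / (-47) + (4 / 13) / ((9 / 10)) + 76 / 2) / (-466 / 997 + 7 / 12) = 5883065696 / 17796597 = 330.57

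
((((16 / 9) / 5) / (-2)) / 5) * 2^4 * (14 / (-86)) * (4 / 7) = 512 / 9675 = 0.05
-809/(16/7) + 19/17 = -95967/272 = -352.82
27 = 27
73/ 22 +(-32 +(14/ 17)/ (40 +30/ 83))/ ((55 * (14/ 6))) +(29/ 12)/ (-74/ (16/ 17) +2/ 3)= 124627729981/ 41023078250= 3.04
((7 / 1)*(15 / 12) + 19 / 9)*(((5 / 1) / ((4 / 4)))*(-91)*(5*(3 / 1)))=-74127.08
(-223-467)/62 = -345/31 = -11.13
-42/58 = -21/29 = -0.72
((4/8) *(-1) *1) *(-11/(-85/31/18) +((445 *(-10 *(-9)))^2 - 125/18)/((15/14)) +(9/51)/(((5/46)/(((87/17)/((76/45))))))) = -2219509692073391/2965140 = -748534535.32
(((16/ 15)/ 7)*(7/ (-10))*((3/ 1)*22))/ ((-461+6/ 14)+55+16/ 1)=1232/ 68175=0.02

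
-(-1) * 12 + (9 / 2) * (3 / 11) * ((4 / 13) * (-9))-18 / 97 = 116736 / 13871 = 8.42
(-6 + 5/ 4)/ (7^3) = -19/ 1372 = -0.01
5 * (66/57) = 5.79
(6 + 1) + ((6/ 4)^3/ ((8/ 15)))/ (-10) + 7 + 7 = 2607/ 128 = 20.37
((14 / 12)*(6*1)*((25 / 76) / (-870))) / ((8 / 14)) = -245 / 52896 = -0.00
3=3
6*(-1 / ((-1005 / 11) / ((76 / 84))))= 418 / 7035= 0.06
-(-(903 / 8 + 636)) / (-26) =-5991 / 208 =-28.80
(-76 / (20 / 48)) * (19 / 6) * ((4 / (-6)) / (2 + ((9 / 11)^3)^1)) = 7687856 / 50865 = 151.14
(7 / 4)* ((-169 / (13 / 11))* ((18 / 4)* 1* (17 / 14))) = -21879 / 16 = -1367.44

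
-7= -7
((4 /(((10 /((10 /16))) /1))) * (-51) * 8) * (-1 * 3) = 306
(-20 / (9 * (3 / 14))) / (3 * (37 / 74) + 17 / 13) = -7280 / 1971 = -3.69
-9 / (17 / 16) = -144 / 17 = -8.47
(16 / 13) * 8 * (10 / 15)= 256 / 39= 6.56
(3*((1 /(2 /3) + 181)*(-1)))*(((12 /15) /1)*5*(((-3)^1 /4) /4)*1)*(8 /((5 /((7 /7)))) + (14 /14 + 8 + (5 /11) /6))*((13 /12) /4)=3343327 /2816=1187.26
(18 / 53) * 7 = 126 / 53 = 2.38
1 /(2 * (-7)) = -1 /14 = -0.07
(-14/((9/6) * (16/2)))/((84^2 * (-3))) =1/18144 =0.00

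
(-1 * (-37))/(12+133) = 37/145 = 0.26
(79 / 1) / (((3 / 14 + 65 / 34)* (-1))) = -9401 / 253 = -37.16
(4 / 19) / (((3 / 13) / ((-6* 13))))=-1352 / 19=-71.16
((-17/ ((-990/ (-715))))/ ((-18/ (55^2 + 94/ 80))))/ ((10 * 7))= 8917129/ 302400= 29.49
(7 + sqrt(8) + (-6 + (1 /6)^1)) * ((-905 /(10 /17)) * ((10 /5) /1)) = -6154 * sqrt(2)- 21539 /6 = -12292.90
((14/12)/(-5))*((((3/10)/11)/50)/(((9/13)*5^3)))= -91/61875000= -0.00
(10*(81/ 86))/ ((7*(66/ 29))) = 3915/ 6622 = 0.59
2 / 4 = 1 / 2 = 0.50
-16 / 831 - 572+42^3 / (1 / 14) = 861464444 / 831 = 1036659.98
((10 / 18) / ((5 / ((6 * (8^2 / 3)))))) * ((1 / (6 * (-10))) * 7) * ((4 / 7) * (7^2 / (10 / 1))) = -3136 / 675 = -4.65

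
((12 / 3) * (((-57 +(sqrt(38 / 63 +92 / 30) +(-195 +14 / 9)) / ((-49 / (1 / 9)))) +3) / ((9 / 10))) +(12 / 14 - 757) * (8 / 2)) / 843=-116544116 / 30112803 - 272 * sqrt(35) / 70263207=-3.87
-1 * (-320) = 320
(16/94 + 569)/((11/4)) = 107004/517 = 206.97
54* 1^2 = 54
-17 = -17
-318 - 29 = -347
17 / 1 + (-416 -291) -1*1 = -691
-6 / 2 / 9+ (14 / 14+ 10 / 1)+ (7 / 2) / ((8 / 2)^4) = 16405 / 1536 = 10.68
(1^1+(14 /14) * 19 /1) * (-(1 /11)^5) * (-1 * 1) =20 /161051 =0.00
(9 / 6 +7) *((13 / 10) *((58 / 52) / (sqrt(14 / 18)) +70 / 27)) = 1479 *sqrt(7) / 280 +1547 / 54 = 42.62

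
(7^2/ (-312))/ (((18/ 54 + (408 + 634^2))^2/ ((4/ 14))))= -21/ 75767822553748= -0.00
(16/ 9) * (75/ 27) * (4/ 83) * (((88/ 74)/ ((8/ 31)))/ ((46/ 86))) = 11730400/ 5721273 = 2.05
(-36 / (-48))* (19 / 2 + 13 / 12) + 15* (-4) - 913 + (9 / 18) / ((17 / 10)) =-262417 / 272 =-964.77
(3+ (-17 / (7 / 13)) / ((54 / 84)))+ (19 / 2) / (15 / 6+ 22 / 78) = -83386 / 1953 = -42.70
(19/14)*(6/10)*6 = 171/35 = 4.89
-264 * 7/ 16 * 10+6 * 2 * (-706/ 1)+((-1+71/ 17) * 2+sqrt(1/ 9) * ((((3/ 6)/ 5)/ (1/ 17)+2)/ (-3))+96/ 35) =-9618.32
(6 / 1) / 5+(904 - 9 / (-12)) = 18119 / 20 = 905.95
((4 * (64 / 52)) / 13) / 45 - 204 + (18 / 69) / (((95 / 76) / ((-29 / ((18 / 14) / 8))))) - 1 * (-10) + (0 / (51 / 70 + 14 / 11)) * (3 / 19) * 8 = -231.65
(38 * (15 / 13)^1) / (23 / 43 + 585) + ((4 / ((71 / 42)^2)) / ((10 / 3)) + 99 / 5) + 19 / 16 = 1417823026631 / 65999594960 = 21.48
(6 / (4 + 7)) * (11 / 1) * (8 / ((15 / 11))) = 35.20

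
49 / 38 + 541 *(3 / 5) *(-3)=-184777 / 190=-972.51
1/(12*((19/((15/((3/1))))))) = 5/228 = 0.02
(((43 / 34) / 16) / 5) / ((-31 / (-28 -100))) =172 / 2635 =0.07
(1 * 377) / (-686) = -377 / 686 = -0.55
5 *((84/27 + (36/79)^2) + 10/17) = 18653470/954873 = 19.54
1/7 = 0.14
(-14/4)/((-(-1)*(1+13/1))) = -1/4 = -0.25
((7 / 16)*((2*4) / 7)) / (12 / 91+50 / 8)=0.08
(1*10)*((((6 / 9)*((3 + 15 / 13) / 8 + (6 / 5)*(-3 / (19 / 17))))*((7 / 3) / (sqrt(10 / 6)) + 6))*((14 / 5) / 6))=-62286 / 1235-72667*sqrt(15) / 18525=-65.63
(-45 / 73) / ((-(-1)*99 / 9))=-45 / 803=-0.06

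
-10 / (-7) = 10 / 7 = 1.43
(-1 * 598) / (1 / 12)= -7176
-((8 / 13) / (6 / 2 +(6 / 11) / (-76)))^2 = -11182336 / 264485169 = -0.04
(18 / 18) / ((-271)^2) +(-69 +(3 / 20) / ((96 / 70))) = -323801305 / 4700224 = -68.89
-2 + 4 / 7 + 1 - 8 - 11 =-136 / 7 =-19.43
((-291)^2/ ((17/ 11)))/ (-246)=-310497/ 1394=-222.74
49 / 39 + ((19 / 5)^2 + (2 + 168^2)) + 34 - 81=28194.70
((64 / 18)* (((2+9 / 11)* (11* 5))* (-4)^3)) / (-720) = 3968 / 81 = 48.99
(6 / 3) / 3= 2 / 3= 0.67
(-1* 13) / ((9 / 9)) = -13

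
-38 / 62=-19 / 31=-0.61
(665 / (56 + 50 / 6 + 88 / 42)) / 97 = 0.10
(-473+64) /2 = -409 /2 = -204.50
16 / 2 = 8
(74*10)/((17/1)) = 740/17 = 43.53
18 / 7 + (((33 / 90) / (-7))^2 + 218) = 9727321 / 44100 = 220.57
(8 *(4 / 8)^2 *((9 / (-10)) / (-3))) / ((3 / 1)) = 1 / 5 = 0.20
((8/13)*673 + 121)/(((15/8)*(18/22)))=68024/195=348.84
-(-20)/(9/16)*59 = 18880/9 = 2097.78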